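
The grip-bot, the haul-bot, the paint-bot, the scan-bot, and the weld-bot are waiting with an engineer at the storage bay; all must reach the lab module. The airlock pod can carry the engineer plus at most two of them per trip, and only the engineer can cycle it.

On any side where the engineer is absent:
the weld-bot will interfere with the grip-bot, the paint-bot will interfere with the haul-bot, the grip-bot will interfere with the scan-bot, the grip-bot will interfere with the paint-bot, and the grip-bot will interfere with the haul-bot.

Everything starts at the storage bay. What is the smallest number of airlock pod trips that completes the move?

7

Counting alone: the engineer can take at most 2 across per trip to the lab module, so moving all 5 needs at least 3 loaded trips out, with a return between consecutive ones — at least 5 crossings.
The safety rule pushes this higher. Following every safe sequence of crossings, the most of the 5 that can be at the lab module as the airlock pod arrives there on crossing 5 is 4 — never all 5.
So no plan with fewer than 7 crossings exists, and this one achieves 7:
1. Engineer goes to the lab module with the grip-bot and the haul-bot.  [the storage bay: the paint-bot, the scan-bot, the weld-bot | the lab module: the grip-bot, the haul-bot]
2. Engineer goes back to the storage bay with the grip-bot.  [the storage bay: the grip-bot, the paint-bot, the scan-bot, the weld-bot | the lab module: the haul-bot]
3. Engineer goes to the lab module with the grip-bot and the scan-bot.  [the storage bay: the paint-bot, the weld-bot | the lab module: the grip-bot, the haul-bot, the scan-bot]
4. Engineer goes back to the storage bay with the grip-bot.  [the storage bay: the grip-bot, the paint-bot, the weld-bot | the lab module: the haul-bot, the scan-bot]
5. Engineer goes to the lab module with the grip-bot and the weld-bot.  [the storage bay: the paint-bot | the lab module: the grip-bot, the haul-bot, the scan-bot, the weld-bot]
6. Engineer goes back to the storage bay with the grip-bot.  [the storage bay: the grip-bot, the paint-bot | the lab module: the haul-bot, the scan-bot, the weld-bot]
7. Engineer goes to the lab module with the grip-bot and the paint-bot.  [the storage bay: — | the lab module: the grip-bot, the haul-bot, the paint-bot, the scan-bot, the weld-bot]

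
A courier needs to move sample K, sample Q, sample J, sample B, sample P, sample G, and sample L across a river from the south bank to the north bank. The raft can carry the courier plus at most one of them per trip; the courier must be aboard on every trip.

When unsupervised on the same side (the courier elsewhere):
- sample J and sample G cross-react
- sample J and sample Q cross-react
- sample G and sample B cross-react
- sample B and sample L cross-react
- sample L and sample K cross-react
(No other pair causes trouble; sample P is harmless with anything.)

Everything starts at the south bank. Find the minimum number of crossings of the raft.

impossible

Whatever the first load, the items left behind include a forbidden pair without the courier. No opening move is safe, so no plan exists.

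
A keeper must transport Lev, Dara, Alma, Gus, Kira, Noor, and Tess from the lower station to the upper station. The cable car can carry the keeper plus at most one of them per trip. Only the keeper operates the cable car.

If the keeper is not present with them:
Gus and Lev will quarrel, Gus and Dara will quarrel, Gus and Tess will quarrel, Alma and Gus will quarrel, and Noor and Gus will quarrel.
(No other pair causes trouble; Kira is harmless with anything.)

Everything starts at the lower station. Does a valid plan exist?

No

Following every safe sequence of crossings from the start, the most of the 7 that can be at the upper station as the cable car arrives there on crossings 1, 3, 5 is 1, 2, 3 respectively; the best ever achieved is 3 of 7.
From crossing 7 on, no configuration arises that was not already reachable earlier: only 26 distinct safe configurations (who is on which side, and where the cable car is) can ever be reached, none of them has everyone across, and every continuation just revisits them. So no valid plan exists.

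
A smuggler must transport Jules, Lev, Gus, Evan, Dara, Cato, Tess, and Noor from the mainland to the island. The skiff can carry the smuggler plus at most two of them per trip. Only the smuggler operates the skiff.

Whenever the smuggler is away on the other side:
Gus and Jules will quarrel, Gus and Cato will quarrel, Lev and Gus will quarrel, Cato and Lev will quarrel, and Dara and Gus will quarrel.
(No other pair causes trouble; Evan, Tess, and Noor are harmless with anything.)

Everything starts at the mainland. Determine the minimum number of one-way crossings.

13

Counting alone: the smuggler can take at most 2 across per trip to the island, so moving all 8 needs at least 4 loaded trips out, with a return between consecutive ones — at least 7 crossings.
The safety rule pushes this higher. Following every safe sequence of crossings, the most of the 8 that can be at the island as the skiff arrives there on crossings 7, 9, 11 is 5, 6, 7 respectively — never all 8.
So no plan with fewer than 13 crossings exists, and this one achieves 13:
1. Smuggler goes to the island with Gus and Lev.  [the mainland: Cato, Dara, Evan, Jules, Noor, Tess | the island: Gus, Lev]
2. Smuggler goes back to the mainland with Lev.  [the mainland: Cato, Dara, Evan, Jules, Lev, Noor, Tess | the island: Gus]
3. Smuggler goes to the island with Jules and Lev.  [the mainland: Cato, Dara, Evan, Noor, Tess | the island: Gus, Jules, Lev]
4. Smuggler goes back to the mainland with Gus.  [the mainland: Cato, Dara, Evan, Gus, Noor, Tess | the island: Jules, Lev]
5. Smuggler goes to the island with Evan and Gus.  [the mainland: Cato, Dara, Noor, Tess | the island: Evan, Gus, Jules, Lev]
6. Smuggler goes back to the mainland with Gus.  [the mainland: Cato, Dara, Gus, Noor, Tess | the island: Evan, Jules, Lev]
7. Smuggler goes to the island with Dara and Gus.  [the mainland: Cato, Noor, Tess | the island: Dara, Evan, Gus, Jules, Lev]
8. Smuggler goes back to the mainland with Gus.  [the mainland: Cato, Gus, Noor, Tess | the island: Dara, Evan, Jules, Lev]
9. Smuggler goes to the island with Gus and Tess.  [the mainland: Cato, Noor | the island: Dara, Evan, Gus, Jules, Lev, Tess]
10. Smuggler goes back to the mainland with Gus.  [the mainland: Cato, Gus, Noor | the island: Dara, Evan, Jules, Lev, Tess]
11. Smuggler goes to the island with Gus and Noor.  [the mainland: Cato | the island: Dara, Evan, Gus, Jules, Lev, Noor, Tess]
12. Smuggler goes back to the mainland with Gus.  [the mainland: Cato, Gus | the island: Dara, Evan, Jules, Lev, Noor, Tess]
13. Smuggler goes to the island with Cato and Gus.  [the mainland: — | the island: Cato, Dara, Evan, Gus, Jules, Lev, Noor, Tess]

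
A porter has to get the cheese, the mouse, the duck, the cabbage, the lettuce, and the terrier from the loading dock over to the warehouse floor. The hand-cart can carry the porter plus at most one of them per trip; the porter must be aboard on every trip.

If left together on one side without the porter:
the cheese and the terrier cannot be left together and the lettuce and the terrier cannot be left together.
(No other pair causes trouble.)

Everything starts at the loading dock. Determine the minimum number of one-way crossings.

Counting alone: the porter can take at most 1 across per trip to the warehouse floor, so moving all 6 needs at least 6 loaded trips out, with a return between consecutive ones — at least 11 crossings.
The safety rule pushes this higher. Following every safe sequence of crossings, the most of the 6 that can be at the warehouse floor as the hand-cart arrives there on crossing 11 is 5 — never all 6.
So no plan with fewer than 13 crossings exists, and this one achieves 13:
1. Porter goes to the warehouse floor with the terrier.  [the loading dock: the cabbage, the cheese, the duck, the lettuce, the mouse | the warehouse floor: the terrier]
2. Porter goes back to the loading dock alone.  [the loading dock: the cabbage, the cheese, the duck, the lettuce, the mouse | the warehouse floor: the terrier]
3. Porter goes to the warehouse floor with the cheese.  [the loading dock: the cabbage, the duck, the lettuce, the mouse | the warehouse floor: the cheese, the terrier]
4. Porter goes back to the loading dock with the terrier.  [the loading dock: the cabbage, the duck, the lettuce, the mouse, the terrier | the warehouse floor: the cheese]
5. Porter goes to the warehouse floor with the lettuce.  [the loading dock: the cabbage, the duck, the mouse, the terrier | the warehouse floor: the cheese, the lettuce]
6. Porter goes back to the loading dock alone.  [the loading dock: the cabbage, the duck, the mouse, the terrier | the warehouse floor: the cheese, the lettuce]
7. Porter goes to the warehouse floor with the mouse.  [the loading dock: the cabbage, the duck, the terrier | the warehouse floor: the cheese, the lettuce, the mouse]
8. Porter goes back to the loading dock alone.  [the loading dock: the cabbage, the duck, the terrier | the warehouse floor: the cheese, the lettuce, the mouse]
9. Porter goes to the warehouse floor with the duck.  [the loading dock: the cabbage, the terrier | the warehouse floor: the cheese, the duck, the lettuce, the mouse]
10. Porter goes back to the loading dock alone.  [the loading dock: the cabbage, the terrier | the warehouse floor: the cheese, the duck, the lettuce, the mouse]
11. Porter goes to the warehouse floor with the cabbage.  [the loading dock: the terrier | the warehouse floor: the cabbage, the cheese, the duck, the lettuce, the mouse]
12. Porter goes back to the loading dock alone.  [the loading dock: the terrier | the warehouse floor: the cabbage, the cheese, the duck, the lettuce, the mouse]
13. Porter goes to the warehouse floor with the terrier.  [the loading dock: — | the warehouse floor: the cabbage, the cheese, the duck, the lettuce, the mouse, the terrier]

13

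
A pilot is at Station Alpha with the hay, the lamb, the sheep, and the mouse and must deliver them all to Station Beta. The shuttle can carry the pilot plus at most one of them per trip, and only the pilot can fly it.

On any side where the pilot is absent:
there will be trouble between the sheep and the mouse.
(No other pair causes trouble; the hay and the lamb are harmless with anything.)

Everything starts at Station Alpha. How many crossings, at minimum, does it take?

Counting alone: the pilot can take at most 1 across per trip to Station Beta, so moving all 4 needs at least 4 loaded trips out, with a return between consecutive ones — at least 7 crossings.
The plan below uses exactly 7 crossings, so it is optimal:
1. Pilot goes to Station Beta with the sheep.
2. Pilot goes back to Station Alpha alone.
3. Pilot goes to Station Beta with the hay.
4. Pilot goes back to Station Alpha alone.
5. Pilot goes to Station Beta with the lamb.
6. Pilot goes back to Station Alpha alone.
7. Pilot goes to Station Beta with the mouse.

7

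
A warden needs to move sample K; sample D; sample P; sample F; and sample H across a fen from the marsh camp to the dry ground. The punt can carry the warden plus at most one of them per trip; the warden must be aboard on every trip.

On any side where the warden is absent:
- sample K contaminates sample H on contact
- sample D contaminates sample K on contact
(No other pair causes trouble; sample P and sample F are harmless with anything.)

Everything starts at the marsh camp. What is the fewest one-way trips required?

Counting alone: the warden can take at most 1 across per trip to the dry ground, so moving all 5 needs at least 5 loaded trips out, with a return between consecutive ones — at least 9 crossings.
The safety rule pushes this higher. Following every safe sequence of crossings, the most of the 5 that can be at the dry ground as the punt arrives there on crossing 9 is 4 — never all 5.
So no plan with fewer than 11 crossings exists, and this one achieves 11:
1. Warden goes to the dry ground with sample K.
2. Warden goes back to the marsh camp alone.
3. Warden goes to the dry ground with sample D.
4. Warden goes back to the marsh camp with sample K.
5. Warden goes to the dry ground with sample H.
6. Warden goes back to the marsh camp alone.
7. Warden goes to the dry ground with sample P.
8. Warden goes back to the marsh camp alone.
9. Warden goes to the dry ground with sample F.
10. Warden goes back to the marsh camp alone.
11. Warden goes to the dry ground with sample K.

11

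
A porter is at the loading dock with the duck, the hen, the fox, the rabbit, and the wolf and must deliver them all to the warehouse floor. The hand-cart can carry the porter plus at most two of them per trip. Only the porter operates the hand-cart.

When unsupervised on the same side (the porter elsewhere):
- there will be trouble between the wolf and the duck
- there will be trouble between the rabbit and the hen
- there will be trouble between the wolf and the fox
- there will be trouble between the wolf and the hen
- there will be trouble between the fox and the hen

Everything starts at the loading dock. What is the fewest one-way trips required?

7

Counting alone: the porter can take at most 2 across per trip to the warehouse floor, so moving all 5 needs at least 3 loaded trips out, with a return between consecutive ones — at least 5 crossings.
The safety rule pushes this higher. Following every safe sequence of crossings, the most of the 5 that can be at the warehouse floor as the hand-cart arrives there on crossing 5 is 4 — never all 5.
So no plan with fewer than 7 crossings exists, and this one achieves 7:
1. Porter goes to the warehouse floor with the hen and the wolf.
2. Porter goes back to the loading dock with the hen.
3. Porter goes to the warehouse floor with the duck and the hen.
4. Porter goes back to the loading dock with the wolf.
5. Porter goes to the warehouse floor with the fox and the rabbit.
6. Porter goes back to the loading dock with the hen.
7. Porter goes to the warehouse floor with the hen and the wolf.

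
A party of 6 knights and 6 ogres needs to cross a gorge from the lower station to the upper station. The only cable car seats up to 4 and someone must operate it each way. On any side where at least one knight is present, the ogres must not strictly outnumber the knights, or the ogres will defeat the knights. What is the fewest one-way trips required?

9

Counting alone: each trip to the upper station takes at most 4 across and each return brings at least 1 back, so after t trips out (and t−1 returns) at most 4t − (t−1) of the 12 are across; that first reaches 12 at t = 4, so at least 7 crossings are needed.
The safety rule pushes this higher. Following every safe sequence of crossings, the most of the 12 that can be at the upper station as the cable car arrives there on crossing 7 is 11 — never all 12.
So no plan with fewer than 9 crossings exists, and this one achieves 9:
1. 2 ogres → the upper station.  (the lower station: 6K 4O; the upper station: 0K 2O)
2. 1 ogre ← the lower station.  (the lower station: 6K 5O; the upper station: 0K 1O)
3. 4 ogres → the upper station.  (the lower station: 6K 1O; the upper station: 0K 5O)
4. 1 ogre ← the lower station.  (the lower station: 6K 2O; the upper station: 0K 4O)
5. 4 knights → the upper station.  (the lower station: 2K 2O; the upper station: 4K 4O)
6. 1 knight and 1 ogre ← the lower station.  (the lower station: 3K 3O; the upper station: 3K 3O)
7. 2 knights and 2 ogres → the upper station.  (the lower station: 1K 1O; the upper station: 5K 5O)
8. 1 knight and 1 ogre ← the lower station.  (the lower station: 2K 2O; the upper station: 4K 4O)
9. 2 knights and 2 ogres → the upper station.  (the lower station: 0K 0O; the upper station: 6K 6O)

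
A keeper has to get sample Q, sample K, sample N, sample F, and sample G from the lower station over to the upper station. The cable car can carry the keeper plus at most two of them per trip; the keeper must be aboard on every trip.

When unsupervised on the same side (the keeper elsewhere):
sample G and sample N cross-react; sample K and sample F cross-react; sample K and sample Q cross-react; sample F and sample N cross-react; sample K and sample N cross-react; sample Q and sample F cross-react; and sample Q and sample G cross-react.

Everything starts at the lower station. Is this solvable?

No

Whatever the first load, the items left behind include a forbidden pair without the keeper. No opening move is safe, so no plan exists.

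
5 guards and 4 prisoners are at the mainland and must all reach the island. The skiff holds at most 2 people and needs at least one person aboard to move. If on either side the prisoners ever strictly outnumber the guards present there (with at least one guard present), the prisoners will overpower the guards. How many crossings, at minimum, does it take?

Counting alone: each trip to the island takes at most 2 across and each return brings at least 1 back, so after t trips out (and t−1 returns) at most 2t − (t−1) of the 9 are across; that first reaches 9 at t = 8, so at least 15 crossings are needed.
The plan below uses exactly 15 crossings, so it is optimal:
1. 2 prisoners → the island.  (the mainland: 5G 2P; the island: 0G 2P)
2. 1 prisoner ← the mainland.  (the mainland: 5G 3P; the island: 0G 1P)
3. 2 prisoners → the island.  (the mainland: 5G 1P; the island: 0G 3P)
4. 1 prisoner ← the mainland.  (the mainland: 5G 2P; the island: 0G 2P)
5. 2 guards → the island.  (the mainland: 3G 2P; the island: 2G 2P)
6. 1 prisoner ← the mainland.  (the mainland: 3G 3P; the island: 2G 1P)
7. 1 guard and 1 prisoner → the island.  (the mainland: 2G 2P; the island: 3G 2P)
8. 1 guard ← the mainland.  (the mainland: 3G 2P; the island: 2G 2P)
9. 1 guard and 1 prisoner → the island.  (the mainland: 2G 1P; the island: 3G 3P)
10. 1 prisoner ← the mainland.  (the mainland: 2G 2P; the island: 3G 2P)
11. 1 guard and 1 prisoner → the island.  (the mainland: 1G 1P; the island: 4G 3P)
12. 1 guard ← the mainland.  (the mainland: 2G 1P; the island: 3G 3P)
13. 1 guard and 1 prisoner → the island.  (the mainland: 1G 0P; the island: 4G 4P)
14. 1 prisoner ← the mainland.  (the mainland: 1G 1P; the island: 4G 3P)
15. 1 guard and 1 prisoner → the island.  (the mainland: 0G 0P; the island: 5G 4P)

15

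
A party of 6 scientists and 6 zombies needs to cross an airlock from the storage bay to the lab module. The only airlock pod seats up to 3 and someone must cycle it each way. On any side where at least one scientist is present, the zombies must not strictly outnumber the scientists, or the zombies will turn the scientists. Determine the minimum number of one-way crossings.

Following every safe sequence of crossings from the start, the most of the 12 that can be at the lab module as the airlock pod arrives there on crossings 1, 3, 5 is 3, 5, 6 respectively; the best ever achieved is 6 of 12.
From crossing 7 on, no configuration arises that was not already reachable earlier: only 17 distinct safe configurations (who is on which side, and where the airlock pod is) can ever be reached, none of them has everyone across, and every continuation just revisits them. They are: 0 scientists + 0 zombies across (airlock pod back at the start); 0 scientists + 1 zombie across (airlock pod there); 0 scientists + 1 zombie across (airlock pod back at the start); 0 scientists + 2 zombies across (airlock pod there); 0 scientists + 2 zombies across (airlock pod back at the start); 0 scientists + 3 zombies across (airlock pod there); 0 scientists + 3 zombies across (airlock pod back at the start); 0 scientists + 4 zombies across (airlock pod there); 0 scientists + 4 zombies across (airlock pod back at the start); 0 scientists + 5 zombies across (airlock pod there); 0 scientists + 5 zombies across (airlock pod back at the start); 0 scientists + 6 zombies across (airlock pod there); 1 scientist + 1 zombie across (airlock pod there); 1 scientist + 1 zombie across (airlock pod back at the start); 2 scientists + 2 zombies across (airlock pod there); 2 scientists + 2 zombies across (airlock pod back at the start); 3 scientists + 3 zombies across (airlock pod there). So no valid plan exists.

impossible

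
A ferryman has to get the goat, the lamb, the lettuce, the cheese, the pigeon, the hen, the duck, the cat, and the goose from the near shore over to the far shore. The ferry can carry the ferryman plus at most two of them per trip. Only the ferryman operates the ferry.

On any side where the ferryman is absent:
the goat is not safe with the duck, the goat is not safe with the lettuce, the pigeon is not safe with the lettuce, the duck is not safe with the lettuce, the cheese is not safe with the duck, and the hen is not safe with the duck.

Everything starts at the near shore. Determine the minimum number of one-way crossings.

Counting alone: the ferryman can take at most 2 across per trip to the far shore, so moving all 9 needs at least 5 loaded trips out, with a return between consecutive ones — at least 9 crossings.
The safety rule pushes this higher. Following every safe sequence of crossings, the most of the 9 that can be at the far shore as the ferry arrives there on crossings 9, 11, 13 is 6, 7, 8 respectively — never all 9.
So no plan with fewer than 15 crossings exists, and this one achieves 15:
1. Ferryman goes to the far shore with the duck and the lettuce.
2. Ferryman goes back to the near shore with the lettuce.
3. Ferryman goes to the far shore with the goat and the pigeon.
4. Ferryman goes back to the near shore with the goat.
5. Ferryman goes to the far shore with the goat and the lamb.
6. Ferryman goes back to the near shore with the goat.
7. Ferryman goes to the far shore with the cheese and the goat.
8. Ferryman goes back to the near shore with the duck.
9. Ferryman goes to the far shore with the hen and the lettuce.
10. Ferryman goes back to the near shore with the lettuce.
11. Ferryman goes to the far shore with the cat and the lettuce.
12. Ferryman goes back to the near shore with the lettuce.
13. Ferryman goes to the far shore with the goose and the lettuce.
14. Ferryman goes back to the near shore with the lettuce.
15. Ferryman goes to the far shore with the duck and the lettuce.

15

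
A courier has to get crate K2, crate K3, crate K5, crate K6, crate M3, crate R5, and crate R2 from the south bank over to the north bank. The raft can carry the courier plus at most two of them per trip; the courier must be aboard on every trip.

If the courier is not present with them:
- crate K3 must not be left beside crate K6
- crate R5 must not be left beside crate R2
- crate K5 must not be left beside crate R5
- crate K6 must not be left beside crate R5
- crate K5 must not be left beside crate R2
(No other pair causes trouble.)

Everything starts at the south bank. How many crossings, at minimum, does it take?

Whatever the first load, the items left behind include a forbidden pair without the courier. No opening move is safe, so no plan exists.

impossible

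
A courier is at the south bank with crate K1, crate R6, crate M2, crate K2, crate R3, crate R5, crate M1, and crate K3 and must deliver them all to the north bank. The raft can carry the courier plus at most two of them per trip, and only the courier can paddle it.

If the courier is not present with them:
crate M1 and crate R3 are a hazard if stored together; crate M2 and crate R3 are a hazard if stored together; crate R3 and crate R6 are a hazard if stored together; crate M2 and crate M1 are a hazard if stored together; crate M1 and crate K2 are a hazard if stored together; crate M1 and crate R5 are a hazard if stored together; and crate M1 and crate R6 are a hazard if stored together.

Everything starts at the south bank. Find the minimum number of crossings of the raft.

13

Counting alone: the courier can take at most 2 across per trip to the north bank, so moving all 8 needs at least 4 loaded trips out, with a return between consecutive ones — at least 7 crossings.
The safety rule pushes this higher. Following every safe sequence of crossings, the most of the 8 that can be at the north bank as the raft arrives there on crossings 7, 9, 11 is 5, 6, 7 respectively — never all 8.
So no plan with fewer than 13 crossings exists, and this one achieves 13:
1. Courier goes to the north bank with crate M1 and crate R3.
2. Courier goes back to the south bank with crate R3.
3. Courier goes to the north bank with crate K1 and crate R3.
4. Courier goes back to the south bank with crate R3.
5. Courier goes to the north bank with crate M2 and crate R6.
6. Courier goes back to the south bank with crate M1.
7. Courier goes to the north bank with crate K2 and crate M1.
8. Courier goes back to the south bank with crate M1.
9. Courier goes to the north bank with crate R3 and crate R5.
10. Courier goes back to the south bank with crate R3.
11. Courier goes to the north bank with crate K3 and crate R3.
12. Courier goes back to the south bank with crate R3.
13. Courier goes to the north bank with crate M1 and crate R3.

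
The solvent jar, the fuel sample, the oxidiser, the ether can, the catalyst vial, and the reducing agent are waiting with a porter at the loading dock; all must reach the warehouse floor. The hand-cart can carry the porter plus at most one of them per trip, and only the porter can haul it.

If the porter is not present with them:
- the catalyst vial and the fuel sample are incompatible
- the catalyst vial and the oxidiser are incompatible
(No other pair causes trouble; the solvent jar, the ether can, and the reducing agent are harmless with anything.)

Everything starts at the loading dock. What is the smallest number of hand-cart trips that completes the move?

Counting alone: the porter can take at most 1 across per trip to the warehouse floor, so moving all 6 needs at least 6 loaded trips out, with a return between consecutive ones — at least 11 crossings.
The safety rule pushes this higher. Following every safe sequence of crossings, the most of the 6 that can be at the warehouse floor as the hand-cart arrives there on crossing 11 is 5 — never all 6.
So no plan with fewer than 13 crossings exists, and this one achieves 13:
1. Porter goes to the warehouse floor with the catalyst vial.
2. Porter goes back to the loading dock alone.
3. Porter goes to the warehouse floor with the solvent jar.
4. Porter goes back to the loading dock alone.
5. Porter goes to the warehouse floor with the fuel sample.
6. Porter goes back to the loading dock with the catalyst vial.
7. Porter goes to the warehouse floor with the oxidiser.
8. Porter goes back to the loading dock alone.
9. Porter goes to the warehouse floor with the ether can.
10. Porter goes back to the loading dock alone.
11. Porter goes to the warehouse floor with the reducing agent.
12. Porter goes back to the loading dock alone.
13. Porter goes to the warehouse floor with the catalyst vial.

13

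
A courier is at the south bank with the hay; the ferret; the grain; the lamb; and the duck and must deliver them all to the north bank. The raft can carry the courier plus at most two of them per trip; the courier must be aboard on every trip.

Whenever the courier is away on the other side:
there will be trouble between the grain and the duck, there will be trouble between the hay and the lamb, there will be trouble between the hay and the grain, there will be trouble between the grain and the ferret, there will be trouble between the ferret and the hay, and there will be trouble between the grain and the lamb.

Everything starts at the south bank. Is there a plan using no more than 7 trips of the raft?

Yes

Yes — this plan uses 7 crossings (≤ 7):
1. Courier goes to the north bank with the grain and the hay.
2. Courier goes back to the south bank with the hay.
3. Courier goes to the north bank with the duck and the hay.
4. Courier goes back to the south bank with the grain.
5. Courier goes to the north bank with the ferret and the lamb.
6. Courier goes back to the south bank with the hay.
7. Courier goes to the north bank with the grain and the hay.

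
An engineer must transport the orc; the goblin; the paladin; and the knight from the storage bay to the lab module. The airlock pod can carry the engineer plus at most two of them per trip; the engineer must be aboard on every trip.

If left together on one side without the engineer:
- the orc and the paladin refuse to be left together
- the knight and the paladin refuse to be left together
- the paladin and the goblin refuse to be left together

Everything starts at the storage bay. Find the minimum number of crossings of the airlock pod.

Counting alone: the engineer can take at most 2 across per trip to the lab module, so moving all 4 needs at least 2 loaded trips out, with a return between consecutive ones — at least 3 crossings.
The safety rule pushes this higher. Following every safe sequence of crossings, the most of the 4 that can be at the lab module as the airlock pod arrives there on crossing 3 is 3 — never all 4.
So no plan with fewer than 5 crossings exists, and this one achieves 5:
1. Engineer goes to the lab module with the paladin.
2. Engineer goes back to the storage bay alone.
3. Engineer goes to the lab module with the goblin and the orc.
4. Engineer goes back to the storage bay with the paladin.
5. Engineer goes to the lab module with the knight and the paladin.

5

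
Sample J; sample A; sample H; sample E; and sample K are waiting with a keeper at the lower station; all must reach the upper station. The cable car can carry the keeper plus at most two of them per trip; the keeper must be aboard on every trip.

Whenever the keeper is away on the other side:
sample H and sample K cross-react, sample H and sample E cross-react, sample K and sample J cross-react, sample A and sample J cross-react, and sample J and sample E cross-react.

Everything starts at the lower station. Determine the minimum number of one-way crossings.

Counting alone: the keeper can take at most 2 across per trip to the upper station, so moving all 5 needs at least 3 loaded trips out, with a return between consecutive ones — at least 5 crossings.
The safety rule pushes this higher. Following every safe sequence of crossings, the most of the 5 that can be at the upper station as the cable car arrives there on crossing 5 is 4 — never all 5.
So no plan with fewer than 7 crossings exists, and this one achieves 7:
1. Keeper goes to the upper station with sample H and sample J.  [the lower station: sample A, sample E, sample K | the upper station: sample H, sample J]
2. Keeper goes back to the lower station alone.  [the lower station: sample A, sample E, sample K | the upper station: sample H, sample J]
3. Keeper goes to the upper station with sample A.  [the lower station: sample E, sample K | the upper station: sample A, sample H, sample J]
4. Keeper goes back to the lower station with sample J.  [the lower station: sample E, sample J, sample K | the upper station: sample A, sample H]
5. Keeper goes to the upper station with sample E and sample K.  [the lower station: sample J | the upper station: sample A, sample E, sample H, sample K]
6. Keeper goes back to the lower station with sample H.  [the lower station: sample H, sample J | the upper station: sample A, sample E, sample K]
7. Keeper goes to the upper station with sample H and sample J.  [the lower station: — | the upper station: sample A, sample E, sample H, sample J, sample K]

7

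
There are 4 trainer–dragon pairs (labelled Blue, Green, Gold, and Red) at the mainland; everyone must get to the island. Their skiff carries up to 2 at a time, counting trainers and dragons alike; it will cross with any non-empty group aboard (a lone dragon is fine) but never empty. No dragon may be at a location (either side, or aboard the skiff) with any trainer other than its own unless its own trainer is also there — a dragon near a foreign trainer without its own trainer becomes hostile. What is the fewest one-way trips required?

impossible

Following every safe sequence of crossings from the start, the most of the 8 that can be at the island as the skiff arrives there on crossings 1, 3, 5 is 2, 3, 4 respectively; the best ever achieved is 4 of 8.
From crossing 7 on, no configuration arises that was not already reachable earlier: only 44 distinct safe configurations (who is on which side, and where the skiff is) can ever be reached, none of them has everyone across, and every continuation just revisits them. So no valid plan exists.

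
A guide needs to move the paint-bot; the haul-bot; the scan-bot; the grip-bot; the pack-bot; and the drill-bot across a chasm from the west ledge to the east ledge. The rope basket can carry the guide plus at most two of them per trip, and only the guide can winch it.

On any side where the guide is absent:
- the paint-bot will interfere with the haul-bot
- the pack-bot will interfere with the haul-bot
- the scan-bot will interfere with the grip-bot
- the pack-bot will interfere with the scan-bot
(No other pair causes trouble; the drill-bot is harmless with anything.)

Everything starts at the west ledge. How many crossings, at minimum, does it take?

Counting alone: the guide can take at most 2 across per trip to the east ledge, so moving all 6 needs at least 3 loaded trips out, with a return between consecutive ones — at least 5 crossings.
The safety rule pushes this higher. Following every safe sequence of crossings, the most of the 6 that can be at the east ledge as the rope basket arrives there on crossing 5 is 5 — never all 6.
So no plan with fewer than 7 crossings exists, and this one achieves 7:
1. Guide goes to the east ledge with the haul-bot and the scan-bot.
2. Guide goes back to the west ledge alone.
3. Guide goes to the east ledge with the grip-bot and the paint-bot.
4. Guide goes back to the west ledge with the haul-bot and the scan-bot.
5. Guide goes to the east ledge with the drill-bot and the pack-bot.
6. Guide goes back to the west ledge alone.
7. Guide goes to the east ledge with the haul-bot and the scan-bot.

7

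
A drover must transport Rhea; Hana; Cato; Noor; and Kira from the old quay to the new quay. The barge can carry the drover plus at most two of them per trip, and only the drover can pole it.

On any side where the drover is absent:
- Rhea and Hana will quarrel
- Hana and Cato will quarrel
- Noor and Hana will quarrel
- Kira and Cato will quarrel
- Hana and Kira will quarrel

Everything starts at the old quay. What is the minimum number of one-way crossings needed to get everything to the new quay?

7

Counting alone: the drover can take at most 2 across per trip to the new quay, so moving all 5 needs at least 3 loaded trips out, with a return between consecutive ones — at least 5 crossings.
The safety rule pushes this higher. Following every safe sequence of crossings, the most of the 5 that can be at the new quay as the barge arrives there on crossing 5 is 4 — never all 5.
So no plan with fewer than 7 crossings exists, and this one achieves 7:
1. Drover goes to the new quay with Cato and Hana.  [the old quay: Kira, Noor, Rhea | the new quay: Cato, Hana]
2. Drover goes back to the old quay with Hana.  [the old quay: Hana, Kira, Noor, Rhea | the new quay: Cato]
3. Drover goes to the new quay with Hana and Rhea.  [the old quay: Kira, Noor | the new quay: Cato, Hana, Rhea]
4. Drover goes back to the old quay with Hana.  [the old quay: Hana, Kira, Noor | the new quay: Cato, Rhea]
5. Drover goes to the new quay with Hana and Noor.  [the old quay: Kira | the new quay: Cato, Hana, Noor, Rhea]
6. Drover goes back to the old quay with Hana.  [the old quay: Hana, Kira | the new quay: Cato, Noor, Rhea]
7. Drover goes to the new quay with Hana and Kira.  [the old quay: — | the new quay: Cato, Hana, Kira, Noor, Rhea]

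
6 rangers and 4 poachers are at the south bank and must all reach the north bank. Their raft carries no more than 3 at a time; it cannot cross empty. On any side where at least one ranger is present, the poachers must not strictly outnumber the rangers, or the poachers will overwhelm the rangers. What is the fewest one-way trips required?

Counting alone: each trip to the north bank takes at most 3 across and each return brings at least 1 back, so after t trips out (and t−1 returns) at most 3t − (t−1) of the 10 are across; that first reaches 10 at t = 5, so at least 9 crossings are needed.
The plan below uses exactly 9 crossings, so it is optimal:
1. 2 poachers → the north bank.  (the south bank: 6R 2P; the north bank: 0R 2P)
2. 1 poacher ← the south bank.  (the south bank: 6R 3P; the north bank: 0R 1P)
3. 3 poachers → the north bank.  (the south bank: 6R 0P; the north bank: 0R 4P)
4. 1 poacher ← the south bank.  (the south bank: 6R 1P; the north bank: 0R 3P)
5. 3 rangers → the north bank.  (the south bank: 3R 1P; the north bank: 3R 3P)
6. 1 poacher ← the south bank.  (the south bank: 3R 2P; the north bank: 3R 2P)
7. 1 ranger and 2 poachers → the north bank.  (the south bank: 2R 0P; the north bank: 4R 4P)
8. 1 poacher ← the south bank.  (the south bank: 2R 1P; the north bank: 4R 3P)
9. 2 rangers and 1 poacher → the north bank.  (the south bank: 0R 0P; the north bank: 6R 4P)

9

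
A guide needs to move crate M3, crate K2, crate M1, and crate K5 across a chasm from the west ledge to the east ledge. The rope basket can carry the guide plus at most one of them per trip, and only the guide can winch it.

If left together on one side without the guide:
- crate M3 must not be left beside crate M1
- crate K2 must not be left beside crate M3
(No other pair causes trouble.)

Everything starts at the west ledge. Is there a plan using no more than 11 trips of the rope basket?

Yes — this plan uses 9 crossings (≤ 11):
1. Guide goes to the east ledge with crate M3.
2. Guide goes back to the west ledge alone.
3. Guide goes to the east ledge with crate K2.
4. Guide goes back to the west ledge with crate M3.
5. Guide goes to the east ledge with crate M1.
6. Guide goes back to the west ledge alone.
7. Guide goes to the east ledge with crate K5.
8. Guide goes back to the west ledge alone.
9. Guide goes to the east ledge with crate M3.

Yes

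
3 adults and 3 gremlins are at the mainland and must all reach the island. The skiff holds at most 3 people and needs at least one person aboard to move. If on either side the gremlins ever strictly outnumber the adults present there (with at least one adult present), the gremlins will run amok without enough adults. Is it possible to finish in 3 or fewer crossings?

No

Counting alone: each trip to the island takes at most 3 across and each return brings at least 1 back, so after t trips out (and t−1 returns) at most 3t − (t−1) of the 6 are across; that first reaches 6 at t = 3, so at least 5 crossings are needed.
Since 3 < 5, 3 crossings cannot be enough. (The shortest complete plan in fact takes 5:)
1. 2 gremlins → the island.  (the mainland: 3A 1G; the island: 0A 2G)
2. 1 gremlin ← the mainland.  (the mainland: 3A 2G; the island: 0A 1G)
3. 3 adults → the island.  (the mainland: 0A 2G; the island: 3A 1G)
4. 1 gremlin ← the mainland.  (the mainland: 0A 3G; the island: 3A 0G)
5. 3 gremlins → the island.  (the mainland: 0A 0G; the island: 3A 3G)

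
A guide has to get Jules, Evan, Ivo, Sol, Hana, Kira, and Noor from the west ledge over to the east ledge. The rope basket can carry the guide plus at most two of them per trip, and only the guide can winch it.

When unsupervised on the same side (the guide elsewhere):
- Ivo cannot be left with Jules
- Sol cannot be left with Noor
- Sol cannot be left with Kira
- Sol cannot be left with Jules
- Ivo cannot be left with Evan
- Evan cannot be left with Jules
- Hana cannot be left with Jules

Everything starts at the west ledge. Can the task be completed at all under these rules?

Whatever the first load, the items left behind include a forbidden pair without the guide. No opening move is safe, so no plan exists.

No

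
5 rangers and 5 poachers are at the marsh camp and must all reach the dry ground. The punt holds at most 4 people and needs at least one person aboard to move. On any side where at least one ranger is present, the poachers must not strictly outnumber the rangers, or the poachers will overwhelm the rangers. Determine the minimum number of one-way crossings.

7

Counting alone: each trip to the dry ground takes at most 4 across and each return brings at least 1 back, so after t trips out (and t−1 returns) at most 4t − (t−1) of the 10 are across; that first reaches 10 at t = 3, so at least 5 crossings are needed.
The safety rule pushes this higher. Following every safe sequence of crossings, the most of the 10 that can be at the dry ground as the punt arrives there on crossing 5 is 9 — never all 10.
So no plan with fewer than 7 crossings exists, and this one achieves 7:
1. 2 poachers → the dry ground.  (the marsh camp: 5R 3P; the dry ground: 0R 2P)
2. 1 poacher ← the marsh camp.  (the marsh camp: 5R 4P; the dry ground: 0R 1P)
3. 4 poachers → the dry ground.  (the marsh camp: 5R 0P; the dry ground: 0R 5P)
4. 1 poacher ← the marsh camp.  (the marsh camp: 5R 1P; the dry ground: 0R 4P)
5. 4 rangers → the dry ground.  (the marsh camp: 1R 1P; the dry ground: 4R 4P)
6. 1 ranger and 1 poacher ← the marsh camp.  (the marsh camp: 2R 2P; the dry ground: 3R 3P)
7. 2 rangers and 2 poachers → the dry ground.  (the marsh camp: 0R 0P; the dry ground: 5R 5P)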